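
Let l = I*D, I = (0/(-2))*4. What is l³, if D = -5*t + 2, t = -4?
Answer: 0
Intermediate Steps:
D = 22 (D = -5*(-4) + 2 = 20 + 2 = 22)
I = 0 (I = (0*(-½))*4 = 0*4 = 0)
l = 0 (l = 0*22 = 0)
l³ = 0³ = 0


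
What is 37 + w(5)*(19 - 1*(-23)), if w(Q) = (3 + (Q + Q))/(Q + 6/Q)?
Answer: 3877/31 ≈ 125.06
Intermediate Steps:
w(Q) = (3 + 2*Q)/(Q + 6/Q)
37 + w(5)*(19 - 1*(-23)) = 37 + (5*(3 + 2*5)/(6 + 5²))*(19 - 1*(-23)) = 37 + (5*(3 + 10)/(6 + 25))*(19 + 23) = 37 + (5*13/31)*42 = 37 + (5*(1/31)*13)*42 = 37 + (65/31)*42 = 37 + 2730/31 = 3877/31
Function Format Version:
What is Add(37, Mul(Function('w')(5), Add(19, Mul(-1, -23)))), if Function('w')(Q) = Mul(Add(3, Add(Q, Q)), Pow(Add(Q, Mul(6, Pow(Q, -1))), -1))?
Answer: Rational(3877, 31) ≈ 125.06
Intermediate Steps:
Function('w')(Q) = Mul(Pow(Add(Q, Mul(6, Pow(Q, -1))), -1), Add(3, Mul(2, Q))) (Function('w')(Q) = Mul(Add(3, Mul(2, Q)), Pow(Add(Q, Mul(6, Pow(Q, -1))), -1)) = Mul(Pow(Add(Q, Mul(6, Pow(Q, -1))), -1), Add(3, Mul(2, Q))))
Add(37, Mul(Function('w')(5), Add(19, Mul(-1, -23)))) = Add(37, Mul(Mul(5, Pow(Add(6, Pow(5, 2)), -1), Add(3, Mul(2, 5))), Add(19, Mul(-1, -23)))) = Add(37, Mul(Mul(5, Pow(Add(6, 25), -1), Add(3, 10)), Add(19, 23))) = Add(37, Mul(Mul(5, Pow(31, -1), 13), 42)) = Add(37, Mul(Mul(5, Rational(1, 31), 13), 42)) = Add(37, Mul(Rational(65, 31), 42)) = Add(37, Rational(2730, 31)) = Rational(3877, 31)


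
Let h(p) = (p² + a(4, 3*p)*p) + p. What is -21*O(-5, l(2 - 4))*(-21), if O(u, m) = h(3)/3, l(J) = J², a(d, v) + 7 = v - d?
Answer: 882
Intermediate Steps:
a(d, v) = -7 + v - d (a(d, v) = -7 + (v - d) = -7 + v - d)
h(p) = p + p² + p*(-11 + 3*p) (h(p) = (p² + (-7 + 3*p - 1*4)*p) + p = (p² + (-7 + 3*p - 4)*p) + p = (p² + (-11 + 3*p)*p) + p = (p² + p*(-11 + 3*p)) + p = p + p² + p*(-11 + 3*p))
O(u, m) = 2 (O(u, m) = (2*3*(-5 + 2*3))/3 = (2*3*(-5 + 6))*(⅓) = (2*3*1)*(⅓) = 6*(⅓) = 2)
-21*O(-5, l(2 - 4))*(-21) = -21*2*(-21) = -42*(-21) = 882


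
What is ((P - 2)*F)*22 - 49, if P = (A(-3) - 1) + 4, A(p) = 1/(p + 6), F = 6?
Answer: 127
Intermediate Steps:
A(p) = 1/(6 + p)
P = 10/3 (P = (1/(6 - 3) - 1) + 4 = (1/3 - 1) + 4 = (⅓ - 1) + 4 = -⅔ + 4 = 10/3 ≈ 3.3333)
((P - 2)*F)*22 - 49 = ((10/3 - 2)*6)*22 - 49 = ((4/3)*6)*22 - 49 = 8*22 - 49 = 176 - 49 = 127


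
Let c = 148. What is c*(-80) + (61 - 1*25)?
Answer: -11804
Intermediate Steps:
c*(-80) + (61 - 1*25) = 148*(-80) + (61 - 1*25) = -11840 + (61 - 25) = -11840 + 36 = -11804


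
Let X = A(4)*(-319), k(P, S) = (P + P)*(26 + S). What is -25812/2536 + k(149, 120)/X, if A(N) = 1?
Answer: -29642579/202246 ≈ -146.57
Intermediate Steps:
k(P, S) = 2*P*(26 + S) (k(P, S) = (2*P)*(26 + S) = 2*P*(26 + S))
X = -319 (X = 1*(-319) = -319)
-25812/2536 + k(149, 120)/X = -25812/2536 + (2*149*(26 + 120))/(-319) = -25812*1/2536 + (2*149*146)*(-1/319) = -6453/634 + 43508*(-1/319) = -6453/634 - 43508/319 = -29642579/202246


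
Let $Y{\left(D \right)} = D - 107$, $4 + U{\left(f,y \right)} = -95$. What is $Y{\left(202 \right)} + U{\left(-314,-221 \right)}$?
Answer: $-4$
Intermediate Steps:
$U{\left(f,y \right)} = -99$ ($U{\left(f,y \right)} = -4 - 95 = -99$)
$Y{\left(D \right)} = -107 + D$
$Y{\left(202 \right)} + U{\left(-314,-221 \right)} = \left(-107 + 202\right) - 99 = 95 - 99 = -4$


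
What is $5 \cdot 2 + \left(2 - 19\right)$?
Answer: $-7$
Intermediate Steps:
$5 \cdot 2 + \left(2 - 19\right) = 10 + \left(2 - 19\right) = 10 - 17 = -7$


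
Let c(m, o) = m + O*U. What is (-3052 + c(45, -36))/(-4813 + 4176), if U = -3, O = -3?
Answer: 2998/637 ≈ 4.7064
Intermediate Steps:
c(m, o) = 9 + m (c(m, o) = m - 3*(-3) = m + 9 = 9 + m)
(-3052 + c(45, -36))/(-4813 + 4176) = (-3052 + (9 + 45))/(-4813 + 4176) = (-3052 + 54)/(-637) = -2998*(-1/637) = 2998/637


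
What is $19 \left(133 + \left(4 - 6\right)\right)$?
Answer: $2489$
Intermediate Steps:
$19 \left(133 + \left(4 - 6\right)\right) = 19 \left(133 - 2\right) = 19 \cdot 131 = 2489$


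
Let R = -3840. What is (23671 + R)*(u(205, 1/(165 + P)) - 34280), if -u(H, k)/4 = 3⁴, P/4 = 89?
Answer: -686231924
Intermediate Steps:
P = 356 (P = 4*89 = 356)
u(H, k) = -324 (u(H, k) = -4*3⁴ = -4*81 = -324)
(23671 + R)*(u(205, 1/(165 + P)) - 34280) = (23671 - 3840)*(-324 - 34280) = 19831*(-34604) = -686231924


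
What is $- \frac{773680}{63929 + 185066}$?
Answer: $- \frac{8144}{2621} \approx -3.1072$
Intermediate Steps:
$- \frac{773680}{63929 + 185066} = - \frac{773680}{248995} = \left(-773680\right) \frac{1}{248995} = - \frac{8144}{2621}$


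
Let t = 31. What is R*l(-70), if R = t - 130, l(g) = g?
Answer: 6930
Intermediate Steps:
R = -99 (R = 31 - 130 = -99)
R*l(-70) = -99*(-70) = 6930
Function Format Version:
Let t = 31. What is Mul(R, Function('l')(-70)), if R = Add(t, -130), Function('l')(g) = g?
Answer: 6930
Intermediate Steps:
R = -99 (R = Add(31, -130) = -99)
Mul(R, Function('l')(-70)) = Mul(-99, -70) = 6930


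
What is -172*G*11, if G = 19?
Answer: -35948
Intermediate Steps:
-172*G*11 = -3268*11 = -172*209 = -35948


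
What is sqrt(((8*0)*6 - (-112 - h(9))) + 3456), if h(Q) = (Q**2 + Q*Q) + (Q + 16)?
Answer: sqrt(3755) ≈ 61.278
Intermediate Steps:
h(Q) = 16 + Q + 2*Q**2 (h(Q) = (Q**2 + Q**2) + (16 + Q) = 2*Q**2 + (16 + Q) = 16 + Q + 2*Q**2)
sqrt(((8*0)*6 - (-112 - h(9))) + 3456) = sqrt(((8*0)*6 - (-112 - (16 + 9 + 2*9**2))) + 3456) = sqrt((0*6 - (-112 - (16 + 9 + 2*81))) + 3456) = sqrt((0 - (-112 - (16 + 9 + 162))) + 3456) = sqrt((0 - (-112 - 1*187)) + 3456) = sqrt((0 - (-112 - 187)) + 3456) = sqrt((0 - 1*(-299)) + 3456) = sqrt((0 + 299) + 3456) = sqrt(299 + 3456) = sqrt(3755)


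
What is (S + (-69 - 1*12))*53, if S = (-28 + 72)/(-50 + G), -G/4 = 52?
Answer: -554963/129 ≈ -4302.0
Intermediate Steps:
G = -208 (G = -4*52 = -208)
S = -22/129 (S = (-28 + 72)/(-50 - 208) = 44/(-258) = 44*(-1/258) = -22/129 ≈ -0.17054)
(S + (-69 - 1*12))*53 = (-22/129 + (-69 - 1*12))*53 = (-22/129 + (-69 - 12))*53 = (-22/129 - 81)*53 = -10471/129*53 = -554963/129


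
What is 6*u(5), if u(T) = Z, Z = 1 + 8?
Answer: 54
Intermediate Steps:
Z = 9
u(T) = 9
6*u(5) = 6*9 = 54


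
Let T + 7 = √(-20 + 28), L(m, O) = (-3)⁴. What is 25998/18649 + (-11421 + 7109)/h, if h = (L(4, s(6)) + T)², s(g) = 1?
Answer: 21020110860/34849181161 + 79772*√2/1868689 ≈ 0.66354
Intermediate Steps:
L(m, O) = 81
T = -7 + 2*√2 (T = -7 + √(-20 + 28) = -7 + √8 = -7 + 2*√2 ≈ -4.1716)
h = (74 + 2*√2)² (h = (81 + (-7 + 2*√2))² = (74 + 2*√2)² ≈ 5902.6)
25998/18649 + (-11421 + 7109)/h = 25998/18649 + (-11421 + 7109)/(5484 + 296*√2) = 25998*(1/18649) - 4312/(5484 + 296*√2) = 25998/18649 - 4312/(5484 + 296*√2)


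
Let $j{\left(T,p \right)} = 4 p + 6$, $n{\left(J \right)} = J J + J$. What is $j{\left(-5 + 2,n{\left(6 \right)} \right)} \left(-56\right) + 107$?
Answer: $-9637$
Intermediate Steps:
$n{\left(J \right)} = J + J^{2}$ ($n{\left(J \right)} = J^{2} + J = J + J^{2}$)
$j{\left(T,p \right)} = 6 + 4 p$
$j{\left(-5 + 2,n{\left(6 \right)} \right)} \left(-56\right) + 107 = \left(6 + 4 \cdot 6 \left(1 + 6\right)\right) \left(-56\right) + 107 = \left(6 + 4 \cdot 6 \cdot 7\right) \left(-56\right) + 107 = \left(6 + 4 \cdot 42\right) \left(-56\right) + 107 = \left(6 + 168\right) \left(-56\right) + 107 = 174 \left(-56\right) + 107 = -9744 + 107 = -9637$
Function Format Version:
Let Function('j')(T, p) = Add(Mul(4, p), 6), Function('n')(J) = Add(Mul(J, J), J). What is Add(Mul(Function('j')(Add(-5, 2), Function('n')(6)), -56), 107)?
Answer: -9637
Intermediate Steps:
Function('n')(J) = Add(J, Pow(J, 2)) (Function('n')(J) = Add(Pow(J, 2), J) = Add(J, Pow(J, 2)))
Function('j')(T, p) = Add(6, Mul(4, p))
Add(Mul(Function('j')(Add(-5, 2), Function('n')(6)), -56), 107) = Add(Mul(Add(6, Mul(4, Mul(6, Add(1, 6)))), -56), 107) = Add(Mul(Add(6, Mul(4, Mul(6, 7))), -56), 107) = Add(Mul(Add(6, Mul(4, 42)), -56), 107) = Add(Mul(Add(6, 168), -56), 107) = Add(Mul(174, -56), 107) = Add(-9744, 107) = -9637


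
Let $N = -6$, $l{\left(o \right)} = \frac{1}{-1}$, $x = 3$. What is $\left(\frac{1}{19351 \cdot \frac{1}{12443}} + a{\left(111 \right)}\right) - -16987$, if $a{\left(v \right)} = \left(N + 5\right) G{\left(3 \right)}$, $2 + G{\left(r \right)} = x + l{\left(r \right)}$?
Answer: $\frac{328727880}{19351} \approx 16988.0$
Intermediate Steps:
$l{\left(o \right)} = -1$
$G{\left(r \right)} = 0$ ($G{\left(r \right)} = -2 + \left(3 - 1\right) = -2 + 2 = 0$)
$a{\left(v \right)} = 0$ ($a{\left(v \right)} = \left(-6 + 5\right) 0 = \left(-1\right) 0 = 0$)
$\left(\frac{1}{19351 \cdot \frac{1}{12443}} + a{\left(111 \right)}\right) - -16987 = \left(\frac{1}{19351 \cdot \frac{1}{12443}} + 0\right) - -16987 = \left(\frac{1}{19351 \cdot \frac{1}{12443}} + 0\right) + 16987 = \left(\frac{1}{\frac{19351}{12443}} + 0\right) + 16987 = \left(\frac{12443}{19351} + 0\right) + 16987 = \frac{12443}{19351} + 16987 = \frac{328727880}{19351}$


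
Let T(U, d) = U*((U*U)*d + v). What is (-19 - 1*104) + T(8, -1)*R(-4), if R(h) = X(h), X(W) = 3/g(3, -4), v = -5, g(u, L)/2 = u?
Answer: -399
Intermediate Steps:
g(u, L) = 2*u
X(W) = 1/2 (X(W) = 3/((2*3)) = 3/6 = 3*(1/6) = 1/2)
R(h) = 1/2
T(U, d) = U*(-5 + d*U**2) (T(U, d) = U*((U*U)*d - 5) = U*(U**2*d - 5) = U*(d*U**2 - 5) = U*(-5 + d*U**2))
(-19 - 1*104) + T(8, -1)*R(-4) = (-19 - 1*104) + (8*(-5 - 1*8**2))*(1/2) = (-19 - 104) + (8*(-5 - 1*64))*(1/2) = -123 + (8*(-5 - 64))*(1/2) = -123 + (8*(-69))*(1/2) = -123 - 552*1/2 = -123 - 276 = -399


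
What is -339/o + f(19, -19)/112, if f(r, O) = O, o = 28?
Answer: -1375/112 ≈ -12.277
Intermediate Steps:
-339/o + f(19, -19)/112 = -339/28 - 19/112 = -1375/112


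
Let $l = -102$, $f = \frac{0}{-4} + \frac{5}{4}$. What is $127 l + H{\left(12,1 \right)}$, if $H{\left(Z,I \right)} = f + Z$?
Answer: $- \frac{51763}{4} \approx -12941.0$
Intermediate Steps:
$f = \frac{5}{4}$ ($f = 0 \left(- \frac{1}{4}\right) + 5 \cdot \frac{1}{4} = 0 + \frac{5}{4} = \frac{5}{4} \approx 1.25$)
$H{\left(Z,I \right)} = \frac{5}{4} + Z$
$127 l + H{\left(12,1 \right)} = 127 \left(-102\right) + \left(\frac{5}{4} + 12\right) = -12954 + \frac{53}{4} = - \frac{51763}{4}$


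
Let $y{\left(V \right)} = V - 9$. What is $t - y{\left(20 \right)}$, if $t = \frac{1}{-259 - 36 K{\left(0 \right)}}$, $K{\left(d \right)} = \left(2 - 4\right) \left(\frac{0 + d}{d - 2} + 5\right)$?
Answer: $- \frac{1110}{101} \approx -10.99$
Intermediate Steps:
$y{\left(V \right)} = -9 + V$
$K{\left(d \right)} = -10 - \frac{2 d}{-2 + d}$ ($K{\left(d \right)} = - 2 \left(\frac{d}{-2 + d} + 5\right) = - 2 \left(5 + \frac{d}{-2 + d}\right) = -10 - \frac{2 d}{-2 + d}$)
$t = \frac{1}{101}$ ($t = \frac{1}{-259 - 36 \frac{4 \left(5 - 0\right)}{-2 + 0}} = \frac{1}{-259 - 36 \frac{4 \left(5 + 0\right)}{-2}} = \frac{1}{-259 - 36 \cdot 4 \left(- \frac{1}{2}\right) 5} = \frac{1}{-259 - -360} = \frac{1}{-259 + 360} = \frac{1}{101} \approx 0.009901$)
$t - y{\left(20 \right)} = \frac{1}{101} - \left(-9 + 20\right) = \frac{1}{101} - 11 = - \frac{1110}{101}$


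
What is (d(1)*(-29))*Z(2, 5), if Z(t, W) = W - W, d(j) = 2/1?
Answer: 0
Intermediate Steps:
d(j) = 2 (d(j) = 2*1 = 2)
Z(t, W) = 0
(d(1)*(-29))*Z(2, 5) = (2*(-29))*0 = -58*0 = 0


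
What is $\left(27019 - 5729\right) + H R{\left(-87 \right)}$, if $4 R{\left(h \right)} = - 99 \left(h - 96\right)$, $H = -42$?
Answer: $- \frac{337877}{2} \approx -1.6894 \cdot 10^{5}$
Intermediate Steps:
$R{\left(h \right)} = 2376 - \frac{99 h}{4}$ ($R{\left(h \right)} = \frac{\left(-99\right) \left(h - 96\right)}{4} = \frac{\left(-99\right) \left(-96 + h\right)}{4} = \frac{9504 - 99 h}{4} = 2376 - \frac{99 h}{4}$)
$\left(27019 - 5729\right) + H R{\left(-87 \right)} = \left(27019 - 5729\right) - 42 \left(2376 - - \frac{8613}{4}\right) = 21290 - 42 \left(2376 + \frac{8613}{4}\right) = 21290 - \frac{380457}{2} = - \frac{337877}{2}$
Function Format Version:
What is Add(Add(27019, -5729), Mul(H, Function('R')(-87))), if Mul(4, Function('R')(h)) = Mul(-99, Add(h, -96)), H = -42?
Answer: Rational(-337877, 2) ≈ -1.6894e+5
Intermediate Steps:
Function('R')(h) = Add(2376, Mul(Rational(-99, 4), h)) (Function('R')(h) = Mul(Rational(1, 4), Mul(-99, Add(h, -96))) = Mul(Rational(1, 4), Mul(-99, Add(-96, h))) = Mul(Rational(1, 4), Add(9504, Mul(-99, h))) = Add(2376, Mul(Rational(-99, 4), h)))
Add(Add(27019, -5729), Mul(H, Function('R')(-87))) = Add(Add(27019, -5729), Mul(-42, Add(2376, Mul(Rational(-99, 4), -87)))) = Add(21290, Mul(-42, Add(2376, Rational(8613, 4)))) = Add(21290, Mul(-42, Rational(18117, 4))) = Add(21290, Rational(-380457, 2)) = Rational(-337877, 2)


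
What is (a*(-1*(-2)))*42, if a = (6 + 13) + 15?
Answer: 2856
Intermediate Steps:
a = 34 (a = 19 + 15 = 34)
(a*(-1*(-2)))*42 = (34*(-1*(-2)))*42 = (34*2)*42 = 68*42 = 2856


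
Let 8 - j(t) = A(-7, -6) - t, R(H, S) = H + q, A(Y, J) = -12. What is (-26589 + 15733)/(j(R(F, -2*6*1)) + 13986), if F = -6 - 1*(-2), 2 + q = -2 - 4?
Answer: -5428/6997 ≈ -0.77576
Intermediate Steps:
q = -8 (q = -2 + (-2 - 4) = -2 - 6 = -8)
F = -4 (F = -6 + 2 = -4)
R(H, S) = -8 + H (R(H, S) = H - 8 = -8 + H)
j(t) = 20 + t (j(t) = 8 - (-12 - t) = 8 + (12 + t) = 20 + t)
(-26589 + 15733)/(j(R(F, -2*6*1)) + 13986) = (-26589 + 15733)/((20 + (-8 - 4)) + 13986) = -10856/((20 - 12) + 13986) = -10856/(8 + 13986) = -10856/13994 = -10856*1/13994 = -5428/6997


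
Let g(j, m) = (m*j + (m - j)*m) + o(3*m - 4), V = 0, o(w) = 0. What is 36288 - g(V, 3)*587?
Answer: 31005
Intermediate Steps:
g(j, m) = j*m + m*(m - j) (g(j, m) = (m*j + (m - j)*m) + 0 = (j*m + m*(m - j)) + 0 = j*m + m*(m - j))
36288 - g(V, 3)*587 = 36288 - 3²*587 = 36288 - 9*587 = 36288 - 1*5283 = 36288 - 5283 = 31005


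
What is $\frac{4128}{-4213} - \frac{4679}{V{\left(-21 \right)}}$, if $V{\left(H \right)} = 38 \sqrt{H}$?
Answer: $- \frac{4128}{4213} + \frac{4679 i \sqrt{21}}{798} \approx -0.97982 + 26.87 i$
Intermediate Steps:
$\frac{4128}{-4213} - \frac{4679}{V{\left(-21 \right)}} = \frac{4128}{-4213} - \frac{4679}{38 \sqrt{-21}} = 4128 \left(- \frac{1}{4213}\right) - \frac{4679}{38 i \sqrt{21}} = - \frac{4128}{4213} - \frac{4679}{38 i \sqrt{21}} = - \frac{4128}{4213} - 4679 \left(- \frac{i \sqrt{21}}{798}\right) = - \frac{4128}{4213} + \frac{4679 i \sqrt{21}}{798}$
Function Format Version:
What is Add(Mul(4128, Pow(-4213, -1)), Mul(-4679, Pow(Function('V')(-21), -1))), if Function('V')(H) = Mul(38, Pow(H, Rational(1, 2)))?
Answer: Add(Rational(-4128, 4213), Mul(Rational(4679, 798), I, Pow(21, Rational(1, 2)))) ≈ Add(-0.97982, Mul(26.870, I))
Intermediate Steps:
Add(Mul(4128, Pow(-4213, -1)), Mul(-4679, Pow(Function('V')(-21), -1))) = Add(Mul(4128, Pow(-4213, -1)), Mul(-4679, Pow(Mul(38, Pow(-21, Rational(1, 2))), -1))) = Add(Mul(4128, Rational(-1, 4213)), Mul(-4679, Pow(Mul(38, Mul(I, Pow(21, Rational(1, 2)))), -1))) = Add(Rational(-4128, 4213), Mul(-4679, Pow(Mul(38, I, Pow(21, Rational(1, 2))), -1))) = Add(Rational(-4128, 4213), Mul(-4679, Mul(Rational(-1, 798), I, Pow(21, Rational(1, 2))))) = Add(Rational(-4128, 4213), Mul(Rational(4679, 798), I, Pow(21, Rational(1, 2))))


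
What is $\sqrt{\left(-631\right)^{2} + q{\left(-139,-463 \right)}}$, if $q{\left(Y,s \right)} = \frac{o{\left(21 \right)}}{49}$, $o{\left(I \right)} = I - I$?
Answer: $631$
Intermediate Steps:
$o{\left(I \right)} = 0$
$q{\left(Y,s \right)} = 0$ ($q{\left(Y,s \right)} = \frac{0}{49} = 0 \cdot \frac{1}{49} = 0$)
$\sqrt{\left(-631\right)^{2} + q{\left(-139,-463 \right)}} = \sqrt{\left(-631\right)^{2} + 0} = \sqrt{398161 + 0} = \sqrt{398161} = 631$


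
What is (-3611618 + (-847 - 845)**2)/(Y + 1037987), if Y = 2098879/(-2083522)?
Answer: -1560045431588/2162666651335 ≈ -0.72135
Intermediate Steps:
Y = -2098879/2083522 (Y = 2098879*(-1/2083522) = -2098879/2083522 ≈ -1.0074)
(-3611618 + (-847 - 845)**2)/(Y + 1037987) = (-3611618 + (-847 - 845)**2)/(-2098879/2083522 + 1037987) = (-3611618 + (-1692)**2)/(2162666651335/2083522) = (-3611618 + 2862864)*(2083522/2162666651335) = -748754*2083522/2162666651335 = -1560045431588/2162666651335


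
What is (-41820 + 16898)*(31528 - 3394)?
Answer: -701155548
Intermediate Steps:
(-41820 + 16898)*(31528 - 3394) = -24922*28134 = -701155548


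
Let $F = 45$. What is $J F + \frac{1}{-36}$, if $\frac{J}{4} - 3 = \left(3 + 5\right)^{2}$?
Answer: $\frac{434159}{36} \approx 12060.0$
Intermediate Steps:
$J = 268$ ($J = 12 + 4 \left(3 + 5\right)^{2} = 12 + 4 \cdot 8^{2} = 12 + 4 \cdot 64 = 12 + 256 = 268$)
$J F + \frac{1}{-36} = 268 \cdot 45 + \frac{1}{-36} = 12060 - \frac{1}{36} = \frac{434159}{36}$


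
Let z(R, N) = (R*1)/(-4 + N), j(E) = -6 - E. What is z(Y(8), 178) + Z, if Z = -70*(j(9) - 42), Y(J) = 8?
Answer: 347134/87 ≈ 3990.0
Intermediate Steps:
Z = 3990 (Z = -70*((-6 - 1*9) - 42) = -70*((-6 - 9) - 42) = -70*(-15 - 42) = -70*(-57) = 3990)
z(R, N) = R/(-4 + N)
z(Y(8), 178) + Z = 8/(-4 + 178) + 3990 = 8/174 + 3990 = 8*(1/174) + 3990 = 4/87 + 3990 = 347134/87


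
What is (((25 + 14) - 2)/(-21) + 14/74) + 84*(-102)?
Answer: -6658558/777 ≈ -8569.6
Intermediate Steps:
(((25 + 14) - 2)/(-21) + 14/74) + 84*(-102) = ((39 - 2)*(-1/21) + 14*(1/74)) - 8568 = (37*(-1/21) + 7/37) - 8568 = (-37/21 + 7/37) - 8568 = -1222/777 - 8568 = -6658558/777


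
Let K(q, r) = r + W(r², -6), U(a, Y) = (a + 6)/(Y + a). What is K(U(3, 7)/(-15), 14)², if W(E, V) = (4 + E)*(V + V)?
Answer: 5692996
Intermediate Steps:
W(E, V) = 2*V*(4 + E) (W(E, V) = (4 + E)*(2*V) = 2*V*(4 + E))
U(a, Y) = (6 + a)/(Y + a)
K(q, r) = -48 + r - 12*r² (K(q, r) = r + 2*(-6)*(4 + r²) = r + (-48 - 12*r²) = -48 + r - 12*r²)
K(U(3, 7)/(-15), 14)² = (-48 + 14 - 12*14²)² = (-48 + 14 - 12*196)² = (-48 + 14 - 2352)² = (-2386)² = 5692996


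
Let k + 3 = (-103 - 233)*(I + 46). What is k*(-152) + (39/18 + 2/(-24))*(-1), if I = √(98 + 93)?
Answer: 28197191/12 + 51072*√191 ≈ 3.0556e+6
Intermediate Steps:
I = √191 ≈ 13.820
k = -15459 - 336*√191 (k = -3 + (-103 - 233)*(√191 + 46) = -3 - 336*(46 + √191) = -3 + (-15456 - 336*√191) = -15459 - 336*√191 ≈ -20103.)
k*(-152) + (39/18 + 2/(-24))*(-1) = (-15459 - 336*√191)*(-152) + (39/18 + 2/(-24))*(-1) = (2349768 + 51072*√191) + (39*(1/18) + 2*(-1/24))*(-1) = (2349768 + 51072*√191) + (13/6 - 1/12)*(-1) = (2349768 + 51072*√191) + (25/12)*(-1) = (2349768 + 51072*√191) - 25/12 = 28197191/12 + 51072*√191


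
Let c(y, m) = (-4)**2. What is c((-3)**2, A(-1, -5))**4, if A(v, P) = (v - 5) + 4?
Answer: 65536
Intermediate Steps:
A(v, P) = -1 + v (A(v, P) = (-5 + v) + 4 = -1 + v)
c(y, m) = 16
c((-3)**2, A(-1, -5))**4 = 16**4 = 65536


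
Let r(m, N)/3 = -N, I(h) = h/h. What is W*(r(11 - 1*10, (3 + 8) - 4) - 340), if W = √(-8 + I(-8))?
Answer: -361*I*√7 ≈ -955.12*I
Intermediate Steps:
I(h) = 1
r(m, N) = -3*N (r(m, N) = 3*(-N) = -3*N)
W = I*√7 (W = √(-8 + 1) = √(-7) = I*√7 ≈ 2.6458*I)
W*(r(11 - 1*10, (3 + 8) - 4) - 340) = (I*√7)*(-3*((3 + 8) - 4) - 340) = (I*√7)*(-3*(11 - 4) - 340) = (I*√7)*(-3*7 - 340) = (I*√7)*(-21 - 340) = (I*√7)*(-361) = -361*I*√7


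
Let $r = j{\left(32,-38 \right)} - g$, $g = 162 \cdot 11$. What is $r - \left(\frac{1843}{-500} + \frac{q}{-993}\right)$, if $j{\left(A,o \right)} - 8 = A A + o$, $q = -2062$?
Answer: $- \frac{390442901}{496500} \approx -786.39$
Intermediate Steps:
$g = 1782$
$j{\left(A,o \right)} = 8 + o + A^{2}$ ($j{\left(A,o \right)} = 8 + \left(A A + o\right) = 8 + \left(A^{2} + o\right) = 8 + \left(o + A^{2}\right) = 8 + o + A^{2}$)
$r = -788$ ($r = \left(8 - 38 + 32^{2}\right) - 1782 = \left(8 - 38 + 1024\right) - 1782 = 994 - 1782 = -788$)
$r - \left(\frac{1843}{-500} + \frac{q}{-993}\right) = -788 - \left(\frac{1843}{-500} - \frac{2062}{-993}\right) = -788 - \left(1843 \left(- \frac{1}{500}\right) - - \frac{2062}{993}\right) = -788 - \left(- \frac{1843}{500} + \frac{2062}{993}\right) = -788 - - \frac{799099}{496500} = -788 + \frac{799099}{496500} = - \frac{390442901}{496500}$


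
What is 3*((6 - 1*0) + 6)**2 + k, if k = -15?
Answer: 417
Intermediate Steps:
3*((6 - 1*0) + 6)**2 + k = 3*((6 - 1*0) + 6)**2 - 15 = 3*((6 + 0) + 6)**2 - 15 = 3*(6 + 6)**2 - 15 = 3*12**2 - 15 = 3*144 - 15 = 432 - 15 = 417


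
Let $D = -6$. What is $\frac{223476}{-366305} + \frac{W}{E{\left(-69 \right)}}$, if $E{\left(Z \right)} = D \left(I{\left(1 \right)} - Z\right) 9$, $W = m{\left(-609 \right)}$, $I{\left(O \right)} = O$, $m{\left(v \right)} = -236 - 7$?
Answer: $- \frac{5597979}{10256540} \approx -0.5458$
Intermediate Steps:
$m{\left(v \right)} = -243$ ($m{\left(v \right)} = -236 - 7 = -243$)
$W = -243$
$E{\left(Z \right)} = -54 + 54 Z$ ($E{\left(Z \right)} = - 6 \left(1 - Z\right) 9 = \left(-6 + 6 Z\right) 9 = -54 + 54 Z$)
$\frac{223476}{-366305} + \frac{W}{E{\left(-69 \right)}} = \frac{223476}{-366305} - \frac{243}{-54 + 54 \left(-69\right)} = 223476 \left(- \frac{1}{366305}\right) - \frac{243}{-54 - 3726} = - \frac{223476}{366305} - \frac{243}{-3780} = - \frac{223476}{366305} - - \frac{9}{140} = - \frac{223476}{366305} + \frac{9}{140} = - \frac{5597979}{10256540}$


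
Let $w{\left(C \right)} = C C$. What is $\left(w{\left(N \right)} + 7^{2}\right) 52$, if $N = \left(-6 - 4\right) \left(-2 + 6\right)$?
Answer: $85748$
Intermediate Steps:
$N = -40$ ($N = \left(-10\right) 4 = -40$)
$w{\left(C \right)} = C^{2}$
$\left(w{\left(N \right)} + 7^{2}\right) 52 = \left(\left(-40\right)^{2} + 7^{2}\right) 52 = \left(1600 + 49\right) 52 = 1649 \cdot 52 = 85748$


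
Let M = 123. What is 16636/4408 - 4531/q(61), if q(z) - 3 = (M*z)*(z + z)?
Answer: 3802026509/1008736638 ≈ 3.7691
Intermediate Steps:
q(z) = 3 + 246*z² (q(z) = 3 + (123*z)*(z + z) = 3 + (123*z)*(2*z) = 3 + 246*z²)
16636/4408 - 4531/q(61) = 16636/4408 - 4531/(3 + 246*61²) = 16636*(1/4408) - 4531/(3 + 246*3721) = 4159/1102 - 4531/(3 + 915366) = 4159/1102 - 4531/915369 = 3802026509/1008736638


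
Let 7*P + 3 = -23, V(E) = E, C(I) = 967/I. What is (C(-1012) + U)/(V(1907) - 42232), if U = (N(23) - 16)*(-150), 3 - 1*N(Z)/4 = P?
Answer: 11543569/285662300 ≈ 0.040410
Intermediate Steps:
P = -26/7 (P = -3/7 + (1/7)*(-23) = -3/7 - 23/7 = -26/7 ≈ -3.7143)
N(Z) = 188/7 (N(Z) = 12 - 4*(-26/7) = 12 + 104/7 = 188/7)
U = -11400/7 (U = (188/7 - 16)*(-150) = (76/7)*(-150) = -11400/7 ≈ -1628.6)
(C(-1012) + U)/(V(1907) - 42232) = (967/(-1012) - 11400/7)/(1907 - 42232) = (967*(-1/1012) - 11400/7)/(-40325) = (-967/1012 - 11400/7)*(-1/40325) = -11543569/7084*(-1/40325) = 11543569/285662300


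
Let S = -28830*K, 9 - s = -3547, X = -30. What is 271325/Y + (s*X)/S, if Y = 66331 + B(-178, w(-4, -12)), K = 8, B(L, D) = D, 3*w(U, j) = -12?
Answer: 580451353/127480494 ≈ 4.5533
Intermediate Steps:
w(U, j) = -4 (w(U, j) = (1/3)*(-12) = -4)
s = 3556 (s = 9 - 1*(-3547) = 9 + 3547 = 3556)
Y = 66327 (Y = 66331 - 4 = 66327)
S = -230640 (S = -28830*8 = -230640)
271325/Y + (s*X)/S = 271325/66327 + (3556*(-30))/(-230640) = 271325*(1/66327) - 106680*(-1/230640) = 271325/66327 + 889/1922 = 580451353/127480494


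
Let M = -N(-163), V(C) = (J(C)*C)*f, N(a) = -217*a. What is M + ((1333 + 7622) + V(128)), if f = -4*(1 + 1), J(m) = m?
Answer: -157488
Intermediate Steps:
f = -8 (f = -4*2 = -8)
V(C) = -8*C² (V(C) = (C*C)*(-8) = C²*(-8) = -8*C²)
M = -35371 (M = -(-217)*(-163) = -1*35371 = -35371)
M + ((1333 + 7622) + V(128)) = -35371 + ((1333 + 7622) - 8*128²) = -35371 + (8955 - 8*16384) = -35371 + (8955 - 131072) = -35371 - 122117 = -157488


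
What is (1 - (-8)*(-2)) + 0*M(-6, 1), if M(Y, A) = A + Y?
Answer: -15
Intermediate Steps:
(1 - (-8)*(-2)) + 0*M(-6, 1) = (1 - (-8)*(-2)) + 0*(1 - 6) = (1 - 2*8) + 0*(-5) = (1 - 16) + 0 = -15 + 0 = -15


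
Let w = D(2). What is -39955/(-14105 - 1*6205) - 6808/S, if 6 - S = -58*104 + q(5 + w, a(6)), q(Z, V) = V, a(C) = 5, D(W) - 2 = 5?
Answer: 6851869/8168682 ≈ 0.83880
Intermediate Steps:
D(W) = 7 (D(W) = 2 + 5 = 7)
w = 7
S = 6033 (S = 6 - (-58*104 + 5) = 6 - (-6032 + 5) = 6 - 1*(-6027) = 6 + 6027 = 6033)
-39955/(-14105 - 1*6205) - 6808/S = -39955/(-14105 - 1*6205) - 6808/6033 = -39955/(-14105 - 6205) - 6808*1/6033 = -39955/(-20310) - 6808/6033 = -39955*(-1/20310) - 6808/6033 = 7991/4062 - 6808/6033 = 6851869/8168682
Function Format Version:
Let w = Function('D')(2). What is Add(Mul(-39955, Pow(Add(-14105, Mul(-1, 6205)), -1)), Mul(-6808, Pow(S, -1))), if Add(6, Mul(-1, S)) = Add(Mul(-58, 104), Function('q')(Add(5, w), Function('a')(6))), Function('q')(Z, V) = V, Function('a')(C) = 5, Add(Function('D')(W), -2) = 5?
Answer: Rational(6851869, 8168682) ≈ 0.83880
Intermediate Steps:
Function('D')(W) = 7 (Function('D')(W) = Add(2, 5) = 7)
w = 7
S = 6033 (S = Add(6, Mul(-1, Add(Mul(-58, 104), 5))) = Add(6, Mul(-1, Add(-6032, 5))) = Add(6, Mul(-1, -6027)) = Add(6, 6027) = 6033)
Add(Mul(-39955, Pow(Add(-14105, Mul(-1, 6205)), -1)), Mul(-6808, Pow(S, -1))) = Add(Mul(-39955, Pow(Add(-14105, Mul(-1, 6205)), -1)), Mul(-6808, Pow(6033, -1))) = Add(Mul(-39955, Pow(Add(-14105, -6205), -1)), Mul(-6808, Rational(1, 6033))) = Add(Mul(-39955, Pow(-20310, -1)), Rational(-6808, 6033)) = Add(Mul(-39955, Rational(-1, 20310)), Rational(-6808, 6033)) = Add(Rational(7991, 4062), Rational(-6808, 6033)) = Rational(6851869, 8168682)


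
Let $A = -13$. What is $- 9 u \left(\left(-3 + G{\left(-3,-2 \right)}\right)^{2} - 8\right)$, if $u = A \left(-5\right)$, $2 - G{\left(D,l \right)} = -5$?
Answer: $-4680$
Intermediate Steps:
$G{\left(D,l \right)} = 7$ ($G{\left(D,l \right)} = 2 - -5 = 2 + 5 = 7$)
$u = 65$ ($u = \left(-13\right) \left(-5\right) = 65$)
$- 9 u \left(\left(-3 + G{\left(-3,-2 \right)}\right)^{2} - 8\right) = \left(-9\right) 65 \left(\left(-3 + 7\right)^{2} - 8\right) = - 585 \left(4^{2} - 8\right) = - 585 \left(16 - 8\right) = \left(-585\right) 8 = -4680$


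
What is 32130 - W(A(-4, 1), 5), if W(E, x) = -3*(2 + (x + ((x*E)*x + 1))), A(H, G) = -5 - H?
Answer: 32079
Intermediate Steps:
W(E, x) = -9 - 3*x - 3*E*x² (W(E, x) = -3*(2 + (x + ((E*x)*x + 1))) = -3*(2 + (x + (E*x² + 1))) = -3*(2 + (x + (1 + E*x²))) = -3*(2 + (1 + x + E*x²)) = -3*(3 + x + E*x²) = -9 - 3*x - 3*E*x²)
32130 - W(A(-4, 1), 5) = 32130 - (-9 - 3*5 - 3*(-5 - 1*(-4))*5²) = 32130 - (-9 - 15 - 3*(-5 + 4)*25) = 32130 - (-9 - 15 - 3*(-1)*25) = 32130 - (-9 - 15 + 75) = 32130 - 1*51 = 32130 - 51 = 32079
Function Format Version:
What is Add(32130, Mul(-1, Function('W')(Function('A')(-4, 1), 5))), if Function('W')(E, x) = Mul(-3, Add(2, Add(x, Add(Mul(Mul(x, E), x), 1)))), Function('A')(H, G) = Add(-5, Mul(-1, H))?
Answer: 32079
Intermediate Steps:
Function('W')(E, x) = Add(-9, Mul(-3, x), Mul(-3, E, Pow(x, 2))) (Function('W')(E, x) = Mul(-3, Add(2, Add(x, Add(Mul(Mul(E, x), x), 1)))) = Mul(-3, Add(2, Add(x, Add(Mul(E, Pow(x, 2)), 1)))) = Mul(-3, Add(2, Add(x, Add(1, Mul(E, Pow(x, 2)))))) = Mul(-3, Add(2, Add(1, x, Mul(E, Pow(x, 2))))) = Mul(-3, Add(3, x, Mul(E, Pow(x, 2)))) = Add(-9, Mul(-3, x), Mul(-3, E, Pow(x, 2))))
Add(32130, Mul(-1, Function('W')(Function('A')(-4, 1), 5))) = Add(32130, Mul(-1, Add(-9, Mul(-3, 5), Mul(-3, Add(-5, Mul(-1, -4)), Pow(5, 2))))) = Add(32130, Mul(-1, Add(-9, -15, Mul(-3, Add(-5, 4), 25)))) = Add(32130, Mul(-1, Add(-9, -15, Mul(-3, -1, 25)))) = Add(32130, Mul(-1, Add(-9, -15, 75))) = Add(32130, Mul(-1, 51)) = Add(32130, -51) = 32079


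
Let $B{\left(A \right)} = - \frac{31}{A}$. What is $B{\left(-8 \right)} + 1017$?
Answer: $\frac{8167}{8} \approx 1020.9$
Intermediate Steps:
$B{\left(-8 \right)} + 1017 = - \frac{31}{-8} + 1017 = \left(-31\right) \left(- \frac{1}{8}\right) + 1017 = \frac{31}{8} + 1017 = \frac{8167}{8}$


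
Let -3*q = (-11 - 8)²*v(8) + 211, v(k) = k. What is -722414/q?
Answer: 722414/1033 ≈ 699.34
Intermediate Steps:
q = -1033 (q = -((-11 - 8)²*8 + 211)/3 = -((-19)²*8 + 211)/3 = -(361*8 + 211)/3 = -(2888 + 211)/3 = -⅓*3099 = -1033)
-722414/q = -722414/(-1033) = -722414*(-1/1033) = 722414/1033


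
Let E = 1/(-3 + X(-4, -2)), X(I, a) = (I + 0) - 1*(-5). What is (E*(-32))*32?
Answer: 512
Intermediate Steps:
X(I, a) = 5 + I (X(I, a) = I + 5 = 5 + I)
E = -½ (E = 1/(-3 + (5 - 4)) = 1/(-3 + 1) = 1/(-2) = -½ ≈ -0.50000)
(E*(-32))*32 = -½*(-32)*32 = 16*32 = 512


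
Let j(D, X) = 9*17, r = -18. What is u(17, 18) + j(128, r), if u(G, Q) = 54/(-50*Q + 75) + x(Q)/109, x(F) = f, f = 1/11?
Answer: 4584238/29975 ≈ 152.94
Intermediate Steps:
f = 1/11 ≈ 0.090909
j(D, X) = 153
x(F) = 1/11
u(G, Q) = 1/1199 + 54/(75 - 50*Q) (u(G, Q) = 54/(-50*Q + 75) + (1/11)/109 = 54/(75 - 50*Q) + (1/11)*(1/109) = 54/(75 - 50*Q) + 1/1199 = 1/1199 + 54/(75 - 50*Q))
u(17, 18) + j(128, r) = (-64821 + 50*18)/(29975*(-3 + 2*18)) + 153 = (-64821 + 900)/(29975*(-3 + 36)) + 153 = (1/29975)*(-63921)/33 + 153 = (1/29975)*(1/33)*(-63921) + 153 = -1937/29975 + 153 = 4584238/29975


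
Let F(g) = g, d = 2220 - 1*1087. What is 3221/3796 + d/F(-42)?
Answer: -2082793/79716 ≈ -26.128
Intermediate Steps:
d = 1133 (d = 2220 - 1087 = 1133)
3221/3796 + d/F(-42) = 3221/3796 + 1133/(-42) = 3221*(1/3796) + 1133*(-1/42) = 3221/3796 - 1133/42 = -2082793/79716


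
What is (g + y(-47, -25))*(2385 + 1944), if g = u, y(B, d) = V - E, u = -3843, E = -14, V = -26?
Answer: -16688295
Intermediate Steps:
y(B, d) = -12 (y(B, d) = -26 - 1*(-14) = -26 + 14 = -12)
g = -3843
(g + y(-47, -25))*(2385 + 1944) = (-3843 - 12)*(2385 + 1944) = -3855*4329 = -16688295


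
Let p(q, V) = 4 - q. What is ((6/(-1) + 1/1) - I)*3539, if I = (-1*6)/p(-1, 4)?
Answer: -67241/5 ≈ -13448.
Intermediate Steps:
I = -6/5 (I = (-1*6)/(4 - 1*(-1)) = -6/(4 + 1) = -6/5 ≈ -1.2000)
((6/(-1) + 1/1) - I)*3539 = ((6/(-1) + 1/1) - 1*(-6/5))*3539 = ((6*(-1) + 1*1) + 6/5)*3539 = ((-6 + 1) + 6/5)*3539 = (-5 + 6/5)*3539 = -19/5*3539 = -67241/5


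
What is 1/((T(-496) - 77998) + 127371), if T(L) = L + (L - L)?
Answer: 1/48877 ≈ 2.0460e-5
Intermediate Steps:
T(L) = L (T(L) = L + 0 = L)
1/((T(-496) - 77998) + 127371) = 1/((-496 - 77998) + 127371) = 1/(-78494 + 127371) = 1/48877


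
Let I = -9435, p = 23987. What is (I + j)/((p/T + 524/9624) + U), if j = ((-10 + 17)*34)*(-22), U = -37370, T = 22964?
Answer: 405296527332/1032341749537 ≈ 0.39260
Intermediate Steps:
j = -5236 (j = (7*34)*(-22) = 238*(-22) = -5236)
(I + j)/((p/T + 524/9624) + U) = (-9435 - 5236)/((23987/22964 + 524/9624) - 37370) = -14671/((23987*(1/22964) + 524*(1/9624)) - 37370) = -14671/((23987/22964 + 131/2406) - 37370) = -14671/(30360503/27625692 - 37370) = -14671/(-1032341749537/27625692) = -14671*(-27625692/1032341749537) = 405296527332/1032341749537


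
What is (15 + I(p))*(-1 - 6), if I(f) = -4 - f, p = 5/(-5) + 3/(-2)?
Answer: -189/2 ≈ -94.500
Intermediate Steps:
p = -5/2 (p = 5*(-⅕) + 3*(-½) = -1 - 3/2 = -5/2 ≈ -2.5000)
(15 + I(p))*(-1 - 6) = (15 + (-4 - 1*(-5/2)))*(-1 - 6) = (15 + (-4 + 5/2))*(-7) = (15 - 3/2)*(-7) = (27/2)*(-7) = -189/2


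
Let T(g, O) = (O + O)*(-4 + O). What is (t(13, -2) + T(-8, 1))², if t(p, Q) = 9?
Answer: 9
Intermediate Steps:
T(g, O) = 2*O*(-4 + O) (T(g, O) = (2*O)*(-4 + O) = 2*O*(-4 + O))
(t(13, -2) + T(-8, 1))² = (9 + 2*1*(-4 + 1))² = (9 + 2*1*(-3))² = (9 - 6)² = 3² = 9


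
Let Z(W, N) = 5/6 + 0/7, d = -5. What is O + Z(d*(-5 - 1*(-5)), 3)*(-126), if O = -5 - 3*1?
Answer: -113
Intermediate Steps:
Z(W, N) = ⅚ (Z(W, N) = 5*(⅙) + 0*(⅐) = ⅚ + 0 = ⅚)
O = -8 (O = -5 - 3 = -8)
O + Z(d*(-5 - 1*(-5)), 3)*(-126) = -8 + (⅚)*(-126) = -8 - 105 = -113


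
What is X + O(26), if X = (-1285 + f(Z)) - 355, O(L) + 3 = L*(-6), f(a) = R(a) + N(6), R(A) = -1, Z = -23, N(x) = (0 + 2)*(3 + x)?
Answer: -1782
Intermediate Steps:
N(x) = 6 + 2*x (N(x) = 2*(3 + x) = 6 + 2*x)
f(a) = 17 (f(a) = -1 + (6 + 2*6) = -1 + (6 + 12) = -1 + 18 = 17)
O(L) = -3 - 6*L (O(L) = -3 + L*(-6) = -3 - 6*L)
X = -1623 (X = (-1285 + 17) - 355 = -1268 - 355 = -1623)
X + O(26) = -1623 + (-3 - 6*26) = -1623 + (-3 - 156) = -1623 - 159 = -1782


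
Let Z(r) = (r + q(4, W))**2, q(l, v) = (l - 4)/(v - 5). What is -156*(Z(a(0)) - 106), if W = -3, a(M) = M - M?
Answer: 16536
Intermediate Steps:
a(M) = 0
q(l, v) = (-4 + l)/(-5 + v)
Z(r) = r**2 (Z(r) = (r + (-4 + 4)/(-5 - 3))**2 = (r + 0/(-8))**2 = (r - 1/8*0)**2 = (r + 0)**2 = r**2)
-156*(Z(a(0)) - 106) = -156*(0**2 - 106) = -156*(0 - 106) = -156*(-106) = 16536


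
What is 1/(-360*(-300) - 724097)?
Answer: -1/616097 ≈ -1.6231e-6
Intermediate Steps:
1/(-360*(-300) - 724097) = 1/(108000 - 724097) = 1/(-616097) = -1/616097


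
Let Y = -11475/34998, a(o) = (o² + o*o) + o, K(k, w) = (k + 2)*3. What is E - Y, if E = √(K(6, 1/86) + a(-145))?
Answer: 3825/11666 + √41929 ≈ 205.09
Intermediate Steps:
K(k, w) = 6 + 3*k (K(k, w) = (2 + k)*3 = 6 + 3*k)
a(o) = o + 2*o² (a(o) = (o² + o²) + o = 2*o² + o = o + 2*o²)
E = √41929 (E = √((6 + 3*6) - 145*(1 + 2*(-145))) = √((6 + 18) - 145*(1 - 290)) = √(24 - 145*(-289)) = √(24 + 41905) = √41929 ≈ 204.77)
Y = -3825/11666 (Y = -11475*1/34998 = -3825/11666 ≈ -0.32788)
E - Y = √41929 - 1*(-3825/11666) = √41929 + 3825/11666 = 3825/11666 + √41929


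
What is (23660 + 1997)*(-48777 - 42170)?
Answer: -2333427179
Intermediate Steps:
(23660 + 1997)*(-48777 - 42170) = 25657*(-90947) = -2333427179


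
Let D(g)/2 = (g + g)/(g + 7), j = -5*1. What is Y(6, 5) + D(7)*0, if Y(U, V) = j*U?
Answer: -30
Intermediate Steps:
j = -5
Y(U, V) = -5*U
D(g) = 4*g/(7 + g) (D(g) = 2*((g + g)/(g + 7)) = 2*((2*g)/(7 + g)) = 2*(2*g/(7 + g)) = 4*g/(7 + g))
Y(6, 5) + D(7)*0 = -5*6 + (4*7/(7 + 7))*0 = -30 + (4*7/14)*0 = -30 + (4*7*(1/14))*0 = -30 + 2*0 = -30 + 0 = -30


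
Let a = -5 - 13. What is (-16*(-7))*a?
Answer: -2016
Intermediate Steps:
a = -18
(-16*(-7))*a = -16*(-7)*(-18) = 112*(-18) = -2016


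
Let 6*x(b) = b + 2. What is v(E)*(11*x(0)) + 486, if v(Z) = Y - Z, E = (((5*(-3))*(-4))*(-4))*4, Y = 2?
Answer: 12040/3 ≈ 4013.3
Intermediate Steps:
x(b) = ⅓ + b/6 (x(b) = (b + 2)/6 = (2 + b)/6 = ⅓ + b/6)
E = -960 (E = (-15*(-4)*(-4))*4 = (60*(-4))*4 = -240*4 = -960)
v(Z) = 2 - Z
v(E)*(11*x(0)) + 486 = (2 - 1*(-960))*(11*(⅓ + (⅙)*0)) + 486 = (2 + 960)*(11*(⅓ + 0)) + 486 = 962*(11*(⅓)) + 486 = 962*(11/3) + 486 = 10582/3 + 486 = 12040/3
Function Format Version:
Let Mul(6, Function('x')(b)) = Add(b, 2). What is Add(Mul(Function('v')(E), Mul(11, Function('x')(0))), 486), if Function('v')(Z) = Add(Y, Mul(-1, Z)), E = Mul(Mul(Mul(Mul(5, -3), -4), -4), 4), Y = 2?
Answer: Rational(12040, 3) ≈ 4013.3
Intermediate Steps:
Function('x')(b) = Add(Rational(1, 3), Mul(Rational(1, 6), b)) (Function('x')(b) = Mul(Rational(1, 6), Add(b, 2)) = Mul(Rational(1, 6), Add(2, b)) = Add(Rational(1, 3), Mul(Rational(1, 6), b)))
E = -960 (E = Mul(Mul(Mul(-15, -4), -4), 4) = Mul(Mul(60, -4), 4) = Mul(-240, 4) = -960)
Function('v')(Z) = Add(2, Mul(-1, Z))
Add(Mul(Function('v')(E), Mul(11, Function('x')(0))), 486) = Add(Mul(Add(2, Mul(-1, -960)), Mul(11, Add(Rational(1, 3), Mul(Rational(1, 6), 0)))), 486) = Add(Mul(Add(2, 960), Mul(11, Add(Rational(1, 3), 0))), 486) = Add(Mul(962, Mul(11, Rational(1, 3))), 486) = Add(Mul(962, Rational(11, 3)), 486) = Add(Rational(10582, 3), 486) = Rational(12040, 3)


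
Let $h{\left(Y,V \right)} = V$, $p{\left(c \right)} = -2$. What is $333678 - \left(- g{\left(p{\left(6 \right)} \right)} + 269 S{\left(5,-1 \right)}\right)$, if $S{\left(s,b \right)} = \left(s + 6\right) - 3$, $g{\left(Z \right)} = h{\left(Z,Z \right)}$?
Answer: $331524$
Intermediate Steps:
$g{\left(Z \right)} = Z$
$S{\left(s,b \right)} = 3 + s$ ($S{\left(s,b \right)} = \left(6 + s\right) - 3 = 3 + s$)
$333678 - \left(- g{\left(p{\left(6 \right)} \right)} + 269 S{\left(5,-1 \right)}\right) = 333678 - \left(2 + 269 \left(3 + 5\right)\right) = 333678 - 2154 = 331524$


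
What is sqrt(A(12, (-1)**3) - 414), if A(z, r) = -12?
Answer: I*sqrt(426) ≈ 20.64*I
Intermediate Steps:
sqrt(A(12, (-1)**3) - 414) = sqrt(-12 - 414) = sqrt(-426) = I*sqrt(426)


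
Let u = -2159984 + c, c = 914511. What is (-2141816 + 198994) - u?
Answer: -697349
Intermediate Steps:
u = -1245473 (u = -2159984 + 914511 = -1245473)
(-2141816 + 198994) - u = (-2141816 + 198994) - 1*(-1245473) = -1942822 + 1245473 = -697349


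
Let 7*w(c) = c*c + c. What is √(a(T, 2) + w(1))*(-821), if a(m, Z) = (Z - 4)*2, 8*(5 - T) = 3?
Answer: -821*I*√182/7 ≈ -1582.3*I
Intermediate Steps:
T = 37/8 (T = 5 - ⅛*3 = 5 - 3/8 = 37/8 ≈ 4.6250)
w(c) = c/7 + c²/7 (w(c) = (c*c + c)/7 = (c² + c)/7 = (c + c²)/7 = c/7 + c²/7)
a(m, Z) = -8 + 2*Z (a(m, Z) = (-4 + Z)*2 = -8 + 2*Z)
√(a(T, 2) + w(1))*(-821) = √((-8 + 2*2) + (⅐)*1*(1 + 1))*(-821) = √((-8 + 4) + (⅐)*1*2)*(-821) = √(-4 + 2/7)*(-821) = √(-26/7)*(-821) = (I*√182/7)*(-821) = -821*I*√182/7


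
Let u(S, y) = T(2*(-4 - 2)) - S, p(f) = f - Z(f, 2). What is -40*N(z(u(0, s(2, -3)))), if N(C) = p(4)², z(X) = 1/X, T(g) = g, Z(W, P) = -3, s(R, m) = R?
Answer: -1960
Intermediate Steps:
p(f) = 3 + f (p(f) = f - 1*(-3) = f + 3 = 3 + f)
u(S, y) = -12 - S (u(S, y) = 2*(-4 - 2) - S = 2*(-6) - S = -12 - S)
N(C) = 49 (N(C) = (3 + 4)² = 7² = 49)
-40*N(z(u(0, s(2, -3)))) = -40*49 = -1960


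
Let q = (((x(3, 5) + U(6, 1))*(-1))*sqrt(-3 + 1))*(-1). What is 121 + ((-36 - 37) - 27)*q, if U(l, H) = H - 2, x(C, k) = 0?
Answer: 121 + 100*I*sqrt(2) ≈ 121.0 + 141.42*I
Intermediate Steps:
U(l, H) = -2 + H
q = -I*sqrt(2) (q = (((0 + (-2 + 1))*(-1))*sqrt(-3 + 1))*(-1) = (((0 - 1)*(-1))*sqrt(-2))*(-1) = ((-1*(-1))*(I*sqrt(2)))*(-1) = (1*(I*sqrt(2)))*(-1) = (I*sqrt(2))*(-1) = -I*sqrt(2) ≈ -1.4142*I)
121 + ((-36 - 37) - 27)*q = 121 + ((-36 - 37) - 27)*(-I*sqrt(2)) = 121 + (-73 - 27)*(-I*sqrt(2)) = 121 - (-100)*I*sqrt(2) = 121 + 100*I*sqrt(2)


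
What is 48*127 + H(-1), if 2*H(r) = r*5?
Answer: 12187/2 ≈ 6093.5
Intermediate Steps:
H(r) = 5*r/2 (H(r) = (r*5)/2 = (5*r)/2 = 5*r/2)
48*127 + H(-1) = 48*127 + (5/2)*(-1) = 6096 - 5/2 = 12187/2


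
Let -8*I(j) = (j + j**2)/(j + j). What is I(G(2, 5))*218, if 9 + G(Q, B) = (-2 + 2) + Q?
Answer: 327/4 ≈ 81.750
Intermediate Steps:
G(Q, B) = -9 + Q (G(Q, B) = -9 + ((-2 + 2) + Q) = -9 + (0 + Q) = -9 + Q)
I(j) = -(j + j**2)/(16*j) (I(j) = -(j + j**2)/(8*(j + j)) = -(j + j**2)/(8*(2*j)) = -(j + j**2)*1/(2*j)/8 = -(j + j**2)/(16*j))
I(G(2, 5))*218 = (-1/16 - (-9 + 2)/16)*218 = (-1/16 - 1/16*(-7))*218 = (-1/16 + 7/16)*218 = (3/8)*218 = 327/4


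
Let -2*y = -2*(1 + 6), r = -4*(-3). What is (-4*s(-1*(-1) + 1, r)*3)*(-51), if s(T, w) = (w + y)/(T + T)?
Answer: 2907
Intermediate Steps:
r = 12
y = 7 (y = -(-1)*(1 + 6) = -(-1)*7 = -½*(-14) = 7)
s(T, w) = (7 + w)/(2*T) (s(T, w) = (w + 7)/(T + T) = (7 + w)/((2*T)) = (7 + w)*(1/(2*T)) = (7 + w)/(2*T))
(-4*s(-1*(-1) + 1, r)*3)*(-51) = (-2*(7 + 12)/(-1*(-1) + 1)*3)*(-51) = (-2*19/(1 + 1)*3)*(-51) = (-2*19/2*3)*(-51) = (-4*19/4*3)*(-51) = -19*3*(-51) = -57*(-51) = 2907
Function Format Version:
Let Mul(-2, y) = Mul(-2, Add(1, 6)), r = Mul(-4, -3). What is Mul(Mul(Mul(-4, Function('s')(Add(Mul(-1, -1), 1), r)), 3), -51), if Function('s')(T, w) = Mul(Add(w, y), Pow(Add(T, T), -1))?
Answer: 2907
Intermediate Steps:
r = 12
y = 7 (y = Mul(Rational(-1, 2), Mul(-2, Add(1, 6))) = Mul(Rational(-1, 2), Mul(-2, 7)) = Mul(Rational(-1, 2), -14) = 7)
Function('s')(T, w) = Mul(Rational(1, 2), Pow(T, -1), Add(7, w)) (Function('s')(T, w) = Mul(Add(w, 7), Pow(Add(T, T), -1)) = Mul(Add(7, w), Pow(Mul(2, T), -1)) = Mul(Add(7, w), Mul(Rational(1, 2), Pow(T, -1))) = Mul(Rational(1, 2), Pow(T, -1), Add(7, w)))
Mul(Mul(Mul(-4, Function('s')(Add(Mul(-1, -1), 1), r)), 3), -51) = Mul(Mul(Mul(-4, Mul(Rational(1, 2), Pow(Add(Mul(-1, -1), 1), -1), Add(7, 12))), 3), -51) = Mul(Mul(Mul(-4, Mul(Rational(1, 2), Pow(Add(1, 1), -1), 19)), 3), -51) = Mul(Mul(Mul(-4, Mul(Rational(1, 2), Pow(2, -1), 19)), 3), -51) = Mul(Mul(Mul(-4, Mul(Rational(1, 2), Rational(1, 2), 19)), 3), -51) = Mul(Mul(Mul(-4, Rational(19, 4)), 3), -51) = Mul(Mul(-19, 3), -51) = Mul(-57, -51) = 2907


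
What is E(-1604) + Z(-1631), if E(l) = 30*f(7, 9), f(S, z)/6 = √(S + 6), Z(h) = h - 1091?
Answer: -2722 + 180*√13 ≈ -2073.0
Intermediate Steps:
Z(h) = -1091 + h
f(S, z) = 6*√(6 + S) (f(S, z) = 6*√(S + 6) = 6*√(6 + S))
E(l) = 180*√13 (E(l) = 30*(6*√(6 + 7)) = 30*(6*√13) = 180*√13)
E(-1604) + Z(-1631) = 180*√13 + (-1091 - 1631) = 180*√13 - 2722 = -2722 + 180*√13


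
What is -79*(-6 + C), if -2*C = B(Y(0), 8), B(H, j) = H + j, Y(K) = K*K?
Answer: 790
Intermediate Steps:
Y(K) = K**2
C = -4 (C = -(0**2 + 8)/2 = -(0 + 8)/2 = -1/2*8 = -4)
-79*(-6 + C) = -79*(-6 - 4) = -79*(-10) = 790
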